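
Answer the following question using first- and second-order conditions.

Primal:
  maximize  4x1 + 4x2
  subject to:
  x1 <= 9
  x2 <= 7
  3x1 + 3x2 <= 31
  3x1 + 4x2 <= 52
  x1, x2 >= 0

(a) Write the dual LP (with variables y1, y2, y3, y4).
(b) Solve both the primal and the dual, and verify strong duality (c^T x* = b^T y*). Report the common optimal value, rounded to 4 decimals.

The standard primal-dual pair for 'max c^T x s.t. A x <= b, x >= 0' is:
  Dual:  min b^T y  s.t.  A^T y >= c,  y >= 0.

So the dual LP is:
  minimize  9y1 + 7y2 + 31y3 + 52y4
  subject to:
    y1 + 3y3 + 3y4 >= 4
    y2 + 3y3 + 4y4 >= 4
    y1, y2, y3, y4 >= 0

Solving the primal: x* = (9, 1.3333).
  primal value c^T x* = 41.3333.
Solving the dual: y* = (0, 0, 1.3333, 0).
  dual value b^T y* = 41.3333.
Strong duality: c^T x* = b^T y*. Confirmed.

41.3333


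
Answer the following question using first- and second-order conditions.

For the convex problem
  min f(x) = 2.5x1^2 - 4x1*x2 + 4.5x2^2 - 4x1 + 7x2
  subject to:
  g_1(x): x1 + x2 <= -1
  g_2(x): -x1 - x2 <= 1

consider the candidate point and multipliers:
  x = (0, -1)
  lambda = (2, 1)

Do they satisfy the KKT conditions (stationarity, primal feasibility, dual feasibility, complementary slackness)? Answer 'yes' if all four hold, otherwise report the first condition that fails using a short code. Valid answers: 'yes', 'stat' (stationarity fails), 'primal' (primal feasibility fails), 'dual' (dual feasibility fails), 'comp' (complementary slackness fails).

Gradient of f: grad f(x) = Q x + c = (0, -2)
Constraint values g_i(x) = a_i^T x - b_i:
  g_1((0, -1)) = 0
  g_2((0, -1)) = 0
Stationarity residual: grad f(x) + sum_i lambda_i a_i = (1, -1)
  -> stationarity FAILS
Primal feasibility (all g_i <= 0): OK
Dual feasibility (all lambda_i >= 0): OK
Complementary slackness (lambda_i * g_i(x) = 0 for all i): OK

Verdict: the first failing condition is stationarity -> stat.

stat


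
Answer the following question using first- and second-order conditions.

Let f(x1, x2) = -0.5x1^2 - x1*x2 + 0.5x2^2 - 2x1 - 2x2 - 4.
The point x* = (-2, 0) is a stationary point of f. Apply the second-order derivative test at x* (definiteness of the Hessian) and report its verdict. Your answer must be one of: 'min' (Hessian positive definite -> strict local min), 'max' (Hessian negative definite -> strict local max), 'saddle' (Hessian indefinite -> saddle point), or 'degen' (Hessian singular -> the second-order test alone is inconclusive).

Compute the Hessian H = grad^2 f:
  H = [[-1, -1], [-1, 1]]
Verify stationarity: grad f(x*) = H x* + g = (0, 0).
Eigenvalues of H: -1.4142, 1.4142.
Eigenvalues have mixed signs, so H is indefinite -> x* is a saddle point.

saddle


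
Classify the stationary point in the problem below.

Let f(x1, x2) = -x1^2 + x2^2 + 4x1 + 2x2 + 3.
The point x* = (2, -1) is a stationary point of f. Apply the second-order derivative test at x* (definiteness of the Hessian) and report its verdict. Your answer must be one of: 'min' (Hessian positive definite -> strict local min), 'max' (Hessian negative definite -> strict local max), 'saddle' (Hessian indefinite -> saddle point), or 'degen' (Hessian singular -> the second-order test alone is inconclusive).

Compute the Hessian H = grad^2 f:
  H = [[-2, 0], [0, 2]]
Verify stationarity: grad f(x*) = H x* + g = (0, 0).
Eigenvalues of H: -2, 2.
Eigenvalues have mixed signs, so H is indefinite -> x* is a saddle point.

saddle


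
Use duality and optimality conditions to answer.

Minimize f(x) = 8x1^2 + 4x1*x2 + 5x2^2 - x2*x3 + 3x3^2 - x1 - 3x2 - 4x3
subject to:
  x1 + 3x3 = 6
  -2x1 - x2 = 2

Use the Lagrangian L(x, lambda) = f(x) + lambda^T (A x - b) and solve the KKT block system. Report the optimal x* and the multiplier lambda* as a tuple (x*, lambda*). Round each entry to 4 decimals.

Form the Lagrangian:
  L(x, lambda) = (1/2) x^T Q x + c^T x + lambda^T (A x - b)
Stationarity (grad_x L = 0): Q x + c + A^T lambda = 0.
Primal feasibility: A x = b.

This gives the KKT block system:
  [ Q   A^T ] [ x     ]   [-c ]
  [ A    0  ] [ lambda ] = [ b ]

Solving the linear system:
  x*      = (-0.9576, -0.0847, 2.3192)
  lambda* = (-3.3333, -9.9972)
  f(x*)   = 15.9647

x* = (-0.9576, -0.0847, 2.3192), lambda* = (-3.3333, -9.9972)


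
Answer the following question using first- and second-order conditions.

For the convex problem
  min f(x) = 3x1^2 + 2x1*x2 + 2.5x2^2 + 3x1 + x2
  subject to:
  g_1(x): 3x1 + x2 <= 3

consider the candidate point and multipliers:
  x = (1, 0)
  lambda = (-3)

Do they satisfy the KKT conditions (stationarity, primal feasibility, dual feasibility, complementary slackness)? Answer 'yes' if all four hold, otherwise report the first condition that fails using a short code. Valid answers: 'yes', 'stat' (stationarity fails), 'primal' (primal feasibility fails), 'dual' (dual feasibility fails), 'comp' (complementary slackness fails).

Gradient of f: grad f(x) = Q x + c = (9, 3)
Constraint values g_i(x) = a_i^T x - b_i:
  g_1((1, 0)) = 0
Stationarity residual: grad f(x) + sum_i lambda_i a_i = (0, 0)
  -> stationarity OK
Primal feasibility (all g_i <= 0): OK
Dual feasibility (all lambda_i >= 0): FAILS
Complementary slackness (lambda_i * g_i(x) = 0 for all i): OK

Verdict: the first failing condition is dual_feasibility -> dual.

dual


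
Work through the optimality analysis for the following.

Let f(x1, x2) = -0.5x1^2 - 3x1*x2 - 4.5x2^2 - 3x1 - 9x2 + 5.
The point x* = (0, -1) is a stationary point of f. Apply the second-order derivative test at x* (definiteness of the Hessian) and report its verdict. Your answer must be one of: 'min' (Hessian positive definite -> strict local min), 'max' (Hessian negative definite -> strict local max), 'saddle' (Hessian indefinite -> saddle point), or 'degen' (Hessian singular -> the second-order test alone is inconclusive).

Compute the Hessian H = grad^2 f:
  H = [[-1, -3], [-3, -9]]
Verify stationarity: grad f(x*) = H x* + g = (0, 0).
Eigenvalues of H: -10, 0.
H has a zero eigenvalue (singular; negative semidefinite but not definite), so H is neither positive definite, negative definite, nor indefinite. The second-order test alone is inconclusive -> degen.
(Indeed, f is constant along the null direction of H through x*, so x* is not a strict local extremum.)

degen


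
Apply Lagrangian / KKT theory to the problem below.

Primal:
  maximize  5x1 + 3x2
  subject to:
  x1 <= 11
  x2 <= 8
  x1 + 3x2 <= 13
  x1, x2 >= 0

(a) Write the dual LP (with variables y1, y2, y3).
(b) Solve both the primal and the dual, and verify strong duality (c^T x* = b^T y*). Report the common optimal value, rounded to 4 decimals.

The standard primal-dual pair for 'max c^T x s.t. A x <= b, x >= 0' is:
  Dual:  min b^T y  s.t.  A^T y >= c,  y >= 0.

So the dual LP is:
  minimize  11y1 + 8y2 + 13y3
  subject to:
    y1 + y3 >= 5
    y2 + 3y3 >= 3
    y1, y2, y3 >= 0

Solving the primal: x* = (11, 0.6667).
  primal value c^T x* = 57.
Solving the dual: y* = (4, 0, 1).
  dual value b^T y* = 57.
Strong duality: c^T x* = b^T y*. Confirmed.

57


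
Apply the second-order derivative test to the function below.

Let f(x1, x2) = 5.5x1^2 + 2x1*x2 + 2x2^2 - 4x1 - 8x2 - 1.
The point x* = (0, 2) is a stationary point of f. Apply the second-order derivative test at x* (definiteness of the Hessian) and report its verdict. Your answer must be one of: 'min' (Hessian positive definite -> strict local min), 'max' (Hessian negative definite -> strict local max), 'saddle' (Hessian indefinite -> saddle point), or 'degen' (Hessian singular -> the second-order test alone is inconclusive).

Compute the Hessian H = grad^2 f:
  H = [[11, 2], [2, 4]]
Verify stationarity: grad f(x*) = H x* + g = (0, 0).
Eigenvalues of H: 3.4689, 11.5311.
Both eigenvalues > 0, so H is positive definite -> x* is a strict local min.

min


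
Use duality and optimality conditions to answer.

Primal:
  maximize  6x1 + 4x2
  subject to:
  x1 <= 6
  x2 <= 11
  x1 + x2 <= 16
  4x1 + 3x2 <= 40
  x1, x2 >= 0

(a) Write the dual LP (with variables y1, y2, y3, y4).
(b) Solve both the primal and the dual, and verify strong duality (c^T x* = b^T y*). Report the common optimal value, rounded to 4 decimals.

The standard primal-dual pair for 'max c^T x s.t. A x <= b, x >= 0' is:
  Dual:  min b^T y  s.t.  A^T y >= c,  y >= 0.

So the dual LP is:
  minimize  6y1 + 11y2 + 16y3 + 40y4
  subject to:
    y1 + y3 + 4y4 >= 6
    y2 + y3 + 3y4 >= 4
    y1, y2, y3, y4 >= 0

Solving the primal: x* = (6, 5.3333).
  primal value c^T x* = 57.3333.
Solving the dual: y* = (0.6667, 0, 0, 1.3333).
  dual value b^T y* = 57.3333.
Strong duality: c^T x* = b^T y*. Confirmed.

57.3333


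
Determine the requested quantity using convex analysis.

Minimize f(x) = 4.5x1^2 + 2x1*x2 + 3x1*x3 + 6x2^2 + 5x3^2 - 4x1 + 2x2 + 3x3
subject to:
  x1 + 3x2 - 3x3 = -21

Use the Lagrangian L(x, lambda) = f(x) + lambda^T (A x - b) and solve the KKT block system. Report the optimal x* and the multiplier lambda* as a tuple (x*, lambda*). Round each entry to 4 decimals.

Form the Lagrangian:
  L(x, lambda) = (1/2) x^T Q x + c^T x + lambda^T (A x - b)
Stationarity (grad_x L = 0): Q x + c + A^T lambda = 0.
Primal feasibility: A x = b.

This gives the KKT block system:
  [ Q   A^T ] [ x     ]   [-c ]
  [ A    0  ] [ lambda ] = [ b ]

Solving the linear system:
  x*      = (-1.4433, -2.8624, 3.6565)
  lambda* = (11.7451)
  f(x*)   = 128.8322

x* = (-1.4433, -2.8624, 3.6565), lambda* = (11.7451)


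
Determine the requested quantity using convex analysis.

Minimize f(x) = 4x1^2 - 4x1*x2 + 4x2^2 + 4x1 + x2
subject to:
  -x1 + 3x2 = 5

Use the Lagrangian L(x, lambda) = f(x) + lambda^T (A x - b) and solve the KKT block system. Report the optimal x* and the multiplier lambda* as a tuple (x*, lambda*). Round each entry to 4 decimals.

Form the Lagrangian:
  L(x, lambda) = (1/2) x^T Q x + c^T x + lambda^T (A x - b)
Stationarity (grad_x L = 0): Q x + c + A^T lambda = 0.
Primal feasibility: A x = b.

This gives the KKT block system:
  [ Q   A^T ] [ x     ]   [-c ]
  [ A    0  ] [ lambda ] = [ b ]

Solving the linear system:
  x*      = (-0.3393, 1.5536)
  lambda* = (-4.9286)
  f(x*)   = 12.4196

x* = (-0.3393, 1.5536), lambda* = (-4.9286)


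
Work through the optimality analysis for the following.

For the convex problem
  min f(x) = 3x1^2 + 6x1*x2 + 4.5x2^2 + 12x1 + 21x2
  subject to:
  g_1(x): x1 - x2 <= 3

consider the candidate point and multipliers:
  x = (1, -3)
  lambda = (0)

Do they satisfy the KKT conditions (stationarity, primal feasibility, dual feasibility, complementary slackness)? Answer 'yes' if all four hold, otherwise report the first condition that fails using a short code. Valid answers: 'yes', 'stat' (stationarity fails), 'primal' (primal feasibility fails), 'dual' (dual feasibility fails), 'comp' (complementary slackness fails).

Gradient of f: grad f(x) = Q x + c = (0, 0)
Constraint values g_i(x) = a_i^T x - b_i:
  g_1((1, -3)) = 1
Stationarity residual: grad f(x) + sum_i lambda_i a_i = (0, 0)
  -> stationarity OK
Primal feasibility (all g_i <= 0): FAILS
Dual feasibility (all lambda_i >= 0): OK
Complementary slackness (lambda_i * g_i(x) = 0 for all i): OK

Verdict: the first failing condition is primal_feasibility -> primal.

primal


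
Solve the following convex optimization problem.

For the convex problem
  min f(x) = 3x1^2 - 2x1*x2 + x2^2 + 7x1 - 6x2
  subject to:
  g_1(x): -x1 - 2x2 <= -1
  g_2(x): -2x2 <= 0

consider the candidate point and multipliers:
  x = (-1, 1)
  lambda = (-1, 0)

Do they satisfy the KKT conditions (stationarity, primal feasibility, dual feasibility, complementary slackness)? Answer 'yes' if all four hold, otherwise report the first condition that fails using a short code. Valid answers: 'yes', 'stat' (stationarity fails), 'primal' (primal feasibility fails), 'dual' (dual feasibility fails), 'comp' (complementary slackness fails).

Gradient of f: grad f(x) = Q x + c = (-1, -2)
Constraint values g_i(x) = a_i^T x - b_i:
  g_1((-1, 1)) = 0
  g_2((-1, 1)) = -2
Stationarity residual: grad f(x) + sum_i lambda_i a_i = (0, 0)
  -> stationarity OK
Primal feasibility (all g_i <= 0): OK
Dual feasibility (all lambda_i >= 0): FAILS
Complementary slackness (lambda_i * g_i(x) = 0 for all i): OK

Verdict: the first failing condition is dual_feasibility -> dual.

dual


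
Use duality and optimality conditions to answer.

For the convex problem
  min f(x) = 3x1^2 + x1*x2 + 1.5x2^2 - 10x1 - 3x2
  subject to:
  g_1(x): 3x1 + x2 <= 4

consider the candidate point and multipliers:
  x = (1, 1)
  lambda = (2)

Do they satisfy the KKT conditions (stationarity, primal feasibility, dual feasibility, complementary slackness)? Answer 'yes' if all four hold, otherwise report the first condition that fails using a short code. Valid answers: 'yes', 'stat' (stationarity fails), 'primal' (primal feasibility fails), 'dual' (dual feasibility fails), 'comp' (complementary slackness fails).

Gradient of f: grad f(x) = Q x + c = (-3, 1)
Constraint values g_i(x) = a_i^T x - b_i:
  g_1((1, 1)) = 0
Stationarity residual: grad f(x) + sum_i lambda_i a_i = (3, 3)
  -> stationarity FAILS
Primal feasibility (all g_i <= 0): OK
Dual feasibility (all lambda_i >= 0): OK
Complementary slackness (lambda_i * g_i(x) = 0 for all i): OK

Verdict: the first failing condition is stationarity -> stat.

stat


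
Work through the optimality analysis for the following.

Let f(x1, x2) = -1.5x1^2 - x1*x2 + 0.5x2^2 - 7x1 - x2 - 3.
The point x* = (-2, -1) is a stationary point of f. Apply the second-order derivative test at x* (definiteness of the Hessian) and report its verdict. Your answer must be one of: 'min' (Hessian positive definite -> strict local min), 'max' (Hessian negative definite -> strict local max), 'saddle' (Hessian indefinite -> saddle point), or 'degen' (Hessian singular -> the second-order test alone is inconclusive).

Compute the Hessian H = grad^2 f:
  H = [[-3, -1], [-1, 1]]
Verify stationarity: grad f(x*) = H x* + g = (0, 0).
Eigenvalues of H: -3.2361, 1.2361.
Eigenvalues have mixed signs, so H is indefinite -> x* is a saddle point.

saddle


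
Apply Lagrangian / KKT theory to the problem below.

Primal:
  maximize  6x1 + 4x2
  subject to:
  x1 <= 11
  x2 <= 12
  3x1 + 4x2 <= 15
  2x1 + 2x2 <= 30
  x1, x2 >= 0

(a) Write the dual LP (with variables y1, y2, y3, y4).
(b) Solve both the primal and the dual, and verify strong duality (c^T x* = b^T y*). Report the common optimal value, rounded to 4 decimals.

The standard primal-dual pair for 'max c^T x s.t. A x <= b, x >= 0' is:
  Dual:  min b^T y  s.t.  A^T y >= c,  y >= 0.

So the dual LP is:
  minimize  11y1 + 12y2 + 15y3 + 30y4
  subject to:
    y1 + 3y3 + 2y4 >= 6
    y2 + 4y3 + 2y4 >= 4
    y1, y2, y3, y4 >= 0

Solving the primal: x* = (5, 0).
  primal value c^T x* = 30.
Solving the dual: y* = (0, 0, 2, 0).
  dual value b^T y* = 30.
Strong duality: c^T x* = b^T y*. Confirmed.

30


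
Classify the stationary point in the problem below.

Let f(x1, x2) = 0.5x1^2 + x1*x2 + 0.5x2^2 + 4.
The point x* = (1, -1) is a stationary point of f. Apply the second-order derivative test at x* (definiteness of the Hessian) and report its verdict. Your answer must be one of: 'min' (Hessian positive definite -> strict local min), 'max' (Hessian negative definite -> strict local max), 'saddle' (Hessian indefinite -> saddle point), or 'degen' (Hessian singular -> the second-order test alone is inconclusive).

Compute the Hessian H = grad^2 f:
  H = [[1, 1], [1, 1]]
Verify stationarity: grad f(x*) = H x* + g = (0, 0).
Eigenvalues of H: 0, 2.
H has a zero eigenvalue (singular; positive semidefinite but not definite), so H is neither positive definite, negative definite, nor indefinite. The second-order test alone is inconclusive -> degen.
(Indeed, f is constant along the null direction of H through x*, so x* is not a strict local extremum.)

degen


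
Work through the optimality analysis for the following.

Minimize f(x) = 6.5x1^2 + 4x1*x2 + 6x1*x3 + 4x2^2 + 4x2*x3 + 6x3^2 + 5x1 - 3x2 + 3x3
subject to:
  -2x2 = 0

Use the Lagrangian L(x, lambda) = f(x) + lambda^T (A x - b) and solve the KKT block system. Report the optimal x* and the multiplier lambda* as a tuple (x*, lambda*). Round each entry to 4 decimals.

Form the Lagrangian:
  L(x, lambda) = (1/2) x^T Q x + c^T x + lambda^T (A x - b)
Stationarity (grad_x L = 0): Q x + c + A^T lambda = 0.
Primal feasibility: A x = b.

This gives the KKT block system:
  [ Q   A^T ] [ x     ]   [-c ]
  [ A    0  ] [ lambda ] = [ b ]

Solving the linear system:
  x*      = (-0.35, 0, -0.075)
  lambda* = (-2.35)
  f(x*)   = -0.9875

x* = (-0.35, 0, -0.075), lambda* = (-2.35)


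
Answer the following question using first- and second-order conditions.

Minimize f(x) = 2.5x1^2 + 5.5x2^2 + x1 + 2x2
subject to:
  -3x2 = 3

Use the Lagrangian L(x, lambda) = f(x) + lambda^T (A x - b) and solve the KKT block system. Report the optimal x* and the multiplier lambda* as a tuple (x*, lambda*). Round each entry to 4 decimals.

Form the Lagrangian:
  L(x, lambda) = (1/2) x^T Q x + c^T x + lambda^T (A x - b)
Stationarity (grad_x L = 0): Q x + c + A^T lambda = 0.
Primal feasibility: A x = b.

This gives the KKT block system:
  [ Q   A^T ] [ x     ]   [-c ]
  [ A    0  ] [ lambda ] = [ b ]

Solving the linear system:
  x*      = (-0.2, -1)
  lambda* = (-3)
  f(x*)   = 3.4

x* = (-0.2, -1), lambda* = (-3)


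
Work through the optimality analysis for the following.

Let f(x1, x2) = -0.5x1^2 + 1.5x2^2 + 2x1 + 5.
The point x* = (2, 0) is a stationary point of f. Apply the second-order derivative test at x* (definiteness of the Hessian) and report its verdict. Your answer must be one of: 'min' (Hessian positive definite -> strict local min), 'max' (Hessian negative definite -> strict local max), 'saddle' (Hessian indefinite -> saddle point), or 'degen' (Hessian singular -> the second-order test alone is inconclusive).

Compute the Hessian H = grad^2 f:
  H = [[-1, 0], [0, 3]]
Verify stationarity: grad f(x*) = H x* + g = (0, 0).
Eigenvalues of H: -1, 3.
Eigenvalues have mixed signs, so H is indefinite -> x* is a saddle point.

saddle


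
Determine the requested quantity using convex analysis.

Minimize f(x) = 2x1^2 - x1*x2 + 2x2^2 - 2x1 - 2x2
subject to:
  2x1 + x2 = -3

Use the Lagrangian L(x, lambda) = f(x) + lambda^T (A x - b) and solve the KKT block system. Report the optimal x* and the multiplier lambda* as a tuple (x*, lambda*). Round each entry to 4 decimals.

Form the Lagrangian:
  L(x, lambda) = (1/2) x^T Q x + c^T x + lambda^T (A x - b)
Stationarity (grad_x L = 0): Q x + c + A^T lambda = 0.
Primal feasibility: A x = b.

This gives the KKT block system:
  [ Q   A^T ] [ x     ]   [-c ]
  [ A    0  ] [ lambda ] = [ b ]

Solving the linear system:
  x*      = (-1.2083, -0.5833)
  lambda* = (3.125)
  f(x*)   = 6.4792

x* = (-1.2083, -0.5833), lambda* = (3.125)


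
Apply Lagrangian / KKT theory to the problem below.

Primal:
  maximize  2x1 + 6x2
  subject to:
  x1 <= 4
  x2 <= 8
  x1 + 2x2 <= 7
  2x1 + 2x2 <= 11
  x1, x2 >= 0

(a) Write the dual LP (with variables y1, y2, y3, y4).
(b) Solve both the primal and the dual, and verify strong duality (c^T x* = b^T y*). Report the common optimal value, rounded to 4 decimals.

The standard primal-dual pair for 'max c^T x s.t. A x <= b, x >= 0' is:
  Dual:  min b^T y  s.t.  A^T y >= c,  y >= 0.

So the dual LP is:
  minimize  4y1 + 8y2 + 7y3 + 11y4
  subject to:
    y1 + y3 + 2y4 >= 2
    y2 + 2y3 + 2y4 >= 6
    y1, y2, y3, y4 >= 0

Solving the primal: x* = (0, 3.5).
  primal value c^T x* = 21.
Solving the dual: y* = (0, 0, 3, 0).
  dual value b^T y* = 21.
Strong duality: c^T x* = b^T y*. Confirmed.

21


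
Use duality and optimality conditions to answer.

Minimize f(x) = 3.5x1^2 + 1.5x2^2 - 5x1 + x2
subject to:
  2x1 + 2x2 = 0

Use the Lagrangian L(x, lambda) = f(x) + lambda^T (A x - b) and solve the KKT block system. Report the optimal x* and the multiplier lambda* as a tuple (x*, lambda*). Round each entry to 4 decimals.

Form the Lagrangian:
  L(x, lambda) = (1/2) x^T Q x + c^T x + lambda^T (A x - b)
Stationarity (grad_x L = 0): Q x + c + A^T lambda = 0.
Primal feasibility: A x = b.

This gives the KKT block system:
  [ Q   A^T ] [ x     ]   [-c ]
  [ A    0  ] [ lambda ] = [ b ]

Solving the linear system:
  x*      = (0.6, -0.6)
  lambda* = (0.4)
  f(x*)   = -1.8

x* = (0.6, -0.6), lambda* = (0.4)


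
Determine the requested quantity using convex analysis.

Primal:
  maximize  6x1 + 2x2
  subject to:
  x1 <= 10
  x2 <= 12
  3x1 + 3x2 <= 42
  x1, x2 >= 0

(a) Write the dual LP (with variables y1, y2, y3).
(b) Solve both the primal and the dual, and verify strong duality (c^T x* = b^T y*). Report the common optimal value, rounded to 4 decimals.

The standard primal-dual pair for 'max c^T x s.t. A x <= b, x >= 0' is:
  Dual:  min b^T y  s.t.  A^T y >= c,  y >= 0.

So the dual LP is:
  minimize  10y1 + 12y2 + 42y3
  subject to:
    y1 + 3y3 >= 6
    y2 + 3y3 >= 2
    y1, y2, y3 >= 0

Solving the primal: x* = (10, 4).
  primal value c^T x* = 68.
Solving the dual: y* = (4, 0, 0.6667).
  dual value b^T y* = 68.
Strong duality: c^T x* = b^T y*. Confirmed.

68


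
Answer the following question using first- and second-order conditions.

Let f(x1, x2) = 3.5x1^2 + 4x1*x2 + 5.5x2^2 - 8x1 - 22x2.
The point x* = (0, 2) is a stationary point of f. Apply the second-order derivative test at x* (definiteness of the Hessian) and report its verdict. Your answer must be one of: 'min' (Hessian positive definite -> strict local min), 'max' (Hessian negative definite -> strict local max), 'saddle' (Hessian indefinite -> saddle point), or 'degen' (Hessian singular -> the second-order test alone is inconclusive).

Compute the Hessian H = grad^2 f:
  H = [[7, 4], [4, 11]]
Verify stationarity: grad f(x*) = H x* + g = (0, 0).
Eigenvalues of H: 4.5279, 13.4721.
Both eigenvalues > 0, so H is positive definite -> x* is a strict local min.

min


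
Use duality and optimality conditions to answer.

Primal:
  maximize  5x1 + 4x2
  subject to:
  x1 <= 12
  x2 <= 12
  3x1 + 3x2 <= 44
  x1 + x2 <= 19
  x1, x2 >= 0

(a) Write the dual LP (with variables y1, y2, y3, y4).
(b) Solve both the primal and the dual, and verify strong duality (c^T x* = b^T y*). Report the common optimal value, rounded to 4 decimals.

The standard primal-dual pair for 'max c^T x s.t. A x <= b, x >= 0' is:
  Dual:  min b^T y  s.t.  A^T y >= c,  y >= 0.

So the dual LP is:
  minimize  12y1 + 12y2 + 44y3 + 19y4
  subject to:
    y1 + 3y3 + y4 >= 5
    y2 + 3y3 + y4 >= 4
    y1, y2, y3, y4 >= 0

Solving the primal: x* = (12, 2.6667).
  primal value c^T x* = 70.6667.
Solving the dual: y* = (1, 0, 1.3333, 0).
  dual value b^T y* = 70.6667.
Strong duality: c^T x* = b^T y*. Confirmed.

70.6667


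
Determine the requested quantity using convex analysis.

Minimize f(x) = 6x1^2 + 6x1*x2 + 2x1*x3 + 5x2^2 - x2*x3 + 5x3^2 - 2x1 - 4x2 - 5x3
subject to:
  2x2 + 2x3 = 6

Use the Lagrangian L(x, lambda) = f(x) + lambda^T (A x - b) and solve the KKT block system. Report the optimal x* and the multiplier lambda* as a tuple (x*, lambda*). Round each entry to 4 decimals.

Form the Lagrangian:
  L(x, lambda) = (1/2) x^T Q x + c^T x + lambda^T (A x - b)
Stationarity (grad_x L = 0): Q x + c + A^T lambda = 0.
Primal feasibility: A x = b.

This gives the KKT block system:
  [ Q   A^T ] [ x     ]   [-c ]
  [ A    0  ] [ lambda ] = [ b ]

Solving the linear system:
  x*      = (-0.871, 1.6129, 1.3871)
  lambda* = (-2.7581)
  f(x*)   = 2.4516

x* = (-0.871, 1.6129, 1.3871), lambda* = (-2.7581)


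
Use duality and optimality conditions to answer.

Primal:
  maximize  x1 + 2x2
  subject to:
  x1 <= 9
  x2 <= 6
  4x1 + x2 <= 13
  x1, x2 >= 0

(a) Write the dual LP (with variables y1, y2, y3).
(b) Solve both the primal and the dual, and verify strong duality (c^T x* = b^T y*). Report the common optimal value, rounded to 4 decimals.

The standard primal-dual pair for 'max c^T x s.t. A x <= b, x >= 0' is:
  Dual:  min b^T y  s.t.  A^T y >= c,  y >= 0.

So the dual LP is:
  minimize  9y1 + 6y2 + 13y3
  subject to:
    y1 + 4y3 >= 1
    y2 + y3 >= 2
    y1, y2, y3 >= 0

Solving the primal: x* = (1.75, 6).
  primal value c^T x* = 13.75.
Solving the dual: y* = (0, 1.75, 0.25).
  dual value b^T y* = 13.75.
Strong duality: c^T x* = b^T y*. Confirmed.

13.75


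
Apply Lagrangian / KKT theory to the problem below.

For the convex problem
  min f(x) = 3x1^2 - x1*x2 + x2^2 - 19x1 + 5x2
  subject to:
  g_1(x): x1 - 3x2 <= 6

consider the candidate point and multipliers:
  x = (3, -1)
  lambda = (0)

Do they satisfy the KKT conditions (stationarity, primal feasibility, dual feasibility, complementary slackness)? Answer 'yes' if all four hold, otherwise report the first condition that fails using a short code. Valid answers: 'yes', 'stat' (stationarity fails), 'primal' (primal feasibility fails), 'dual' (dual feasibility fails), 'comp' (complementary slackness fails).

Gradient of f: grad f(x) = Q x + c = (0, 0)
Constraint values g_i(x) = a_i^T x - b_i:
  g_1((3, -1)) = 0
Stationarity residual: grad f(x) + sum_i lambda_i a_i = (0, 0)
  -> stationarity OK
Primal feasibility (all g_i <= 0): OK
Dual feasibility (all lambda_i >= 0): OK
Complementary slackness (lambda_i * g_i(x) = 0 for all i): OK

Verdict: yes, KKT holds.

yes


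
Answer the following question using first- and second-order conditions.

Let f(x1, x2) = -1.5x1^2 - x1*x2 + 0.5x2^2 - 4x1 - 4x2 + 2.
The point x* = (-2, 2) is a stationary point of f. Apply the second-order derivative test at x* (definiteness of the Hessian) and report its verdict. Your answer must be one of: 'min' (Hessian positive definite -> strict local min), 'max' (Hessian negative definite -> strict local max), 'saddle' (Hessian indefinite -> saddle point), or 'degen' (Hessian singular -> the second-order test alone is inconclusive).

Compute the Hessian H = grad^2 f:
  H = [[-3, -1], [-1, 1]]
Verify stationarity: grad f(x*) = H x* + g = (0, 0).
Eigenvalues of H: -3.2361, 1.2361.
Eigenvalues have mixed signs, so H is indefinite -> x* is a saddle point.

saddle


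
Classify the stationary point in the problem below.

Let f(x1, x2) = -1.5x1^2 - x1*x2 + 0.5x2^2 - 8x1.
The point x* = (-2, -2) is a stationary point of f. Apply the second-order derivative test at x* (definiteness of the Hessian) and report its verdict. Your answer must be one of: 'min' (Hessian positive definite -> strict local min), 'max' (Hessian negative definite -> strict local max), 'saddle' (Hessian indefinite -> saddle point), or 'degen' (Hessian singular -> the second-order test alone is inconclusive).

Compute the Hessian H = grad^2 f:
  H = [[-3, -1], [-1, 1]]
Verify stationarity: grad f(x*) = H x* + g = (0, 0).
Eigenvalues of H: -3.2361, 1.2361.
Eigenvalues have mixed signs, so H is indefinite -> x* is a saddle point.

saddle


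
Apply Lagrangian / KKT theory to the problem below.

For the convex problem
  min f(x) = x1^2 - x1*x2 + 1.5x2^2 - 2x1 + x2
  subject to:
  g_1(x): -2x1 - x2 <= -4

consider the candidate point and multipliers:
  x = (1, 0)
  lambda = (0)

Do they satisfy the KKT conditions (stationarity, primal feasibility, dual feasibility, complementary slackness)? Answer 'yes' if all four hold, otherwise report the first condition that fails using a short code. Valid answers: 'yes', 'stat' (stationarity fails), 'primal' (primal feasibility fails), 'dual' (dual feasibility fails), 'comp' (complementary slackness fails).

Gradient of f: grad f(x) = Q x + c = (0, 0)
Constraint values g_i(x) = a_i^T x - b_i:
  g_1((1, 0)) = 2
Stationarity residual: grad f(x) + sum_i lambda_i a_i = (0, 0)
  -> stationarity OK
Primal feasibility (all g_i <= 0): FAILS
Dual feasibility (all lambda_i >= 0): OK
Complementary slackness (lambda_i * g_i(x) = 0 for all i): OK

Verdict: the first failing condition is primal_feasibility -> primal.

primal


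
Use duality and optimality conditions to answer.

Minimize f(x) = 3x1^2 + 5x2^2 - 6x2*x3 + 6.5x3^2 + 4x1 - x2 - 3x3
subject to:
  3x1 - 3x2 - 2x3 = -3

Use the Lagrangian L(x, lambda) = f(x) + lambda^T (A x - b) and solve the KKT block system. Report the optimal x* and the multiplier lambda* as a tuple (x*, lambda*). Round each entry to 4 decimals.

Form the Lagrangian:
  L(x, lambda) = (1/2) x^T Q x + c^T x + lambda^T (A x - b)
Stationarity (grad_x L = 0): Q x + c + A^T lambda = 0.
Primal feasibility: A x = b.

This gives the KKT block system:
  [ Q   A^T ] [ x     ]   [-c ]
  [ A    0  ] [ lambda ] = [ b ]

Solving the linear system:
  x*      = (-0.5707, 0.2257, 0.3054)
  lambda* = (-0.1919)
  f(x*)   = -2.0002

x* = (-0.5707, 0.2257, 0.3054), lambda* = (-0.1919)


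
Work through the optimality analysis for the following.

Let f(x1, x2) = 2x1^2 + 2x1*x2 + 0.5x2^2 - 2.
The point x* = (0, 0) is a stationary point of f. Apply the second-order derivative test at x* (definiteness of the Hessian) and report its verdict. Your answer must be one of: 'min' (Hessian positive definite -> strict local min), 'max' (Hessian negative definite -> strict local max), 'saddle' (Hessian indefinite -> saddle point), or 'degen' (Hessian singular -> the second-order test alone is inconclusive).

Compute the Hessian H = grad^2 f:
  H = [[4, 2], [2, 1]]
Verify stationarity: grad f(x*) = H x* + g = (0, 0).
Eigenvalues of H: 0, 5.
H has a zero eigenvalue (singular; positive semidefinite but not definite), so H is neither positive definite, negative definite, nor indefinite. The second-order test alone is inconclusive -> degen.
(Indeed, f is constant along the null direction of H through x*, so x* is not a strict local extremum.)

degen


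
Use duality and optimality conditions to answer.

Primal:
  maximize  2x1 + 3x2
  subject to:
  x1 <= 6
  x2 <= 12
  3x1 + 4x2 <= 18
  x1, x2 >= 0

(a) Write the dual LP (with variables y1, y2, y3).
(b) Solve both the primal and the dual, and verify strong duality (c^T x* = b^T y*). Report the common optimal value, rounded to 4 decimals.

The standard primal-dual pair for 'max c^T x s.t. A x <= b, x >= 0' is:
  Dual:  min b^T y  s.t.  A^T y >= c,  y >= 0.

So the dual LP is:
  minimize  6y1 + 12y2 + 18y3
  subject to:
    y1 + 3y3 >= 2
    y2 + 4y3 >= 3
    y1, y2, y3 >= 0

Solving the primal: x* = (0, 4.5).
  primal value c^T x* = 13.5.
Solving the dual: y* = (0, 0, 0.75).
  dual value b^T y* = 13.5.
Strong duality: c^T x* = b^T y*. Confirmed.

13.5


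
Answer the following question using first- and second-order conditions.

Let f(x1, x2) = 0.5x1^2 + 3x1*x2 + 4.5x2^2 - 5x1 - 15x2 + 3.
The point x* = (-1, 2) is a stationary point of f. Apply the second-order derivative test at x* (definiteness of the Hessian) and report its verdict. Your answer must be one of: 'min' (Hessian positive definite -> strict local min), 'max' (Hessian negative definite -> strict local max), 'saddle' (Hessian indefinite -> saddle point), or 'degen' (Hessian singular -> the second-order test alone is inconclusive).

Compute the Hessian H = grad^2 f:
  H = [[1, 3], [3, 9]]
Verify stationarity: grad f(x*) = H x* + g = (0, 0).
Eigenvalues of H: 0, 10.
H has a zero eigenvalue (singular; positive semidefinite but not definite), so H is neither positive definite, negative definite, nor indefinite. The second-order test alone is inconclusive -> degen.
(Indeed, f is constant along the null direction of H through x*, so x* is not a strict local extremum.)

degen


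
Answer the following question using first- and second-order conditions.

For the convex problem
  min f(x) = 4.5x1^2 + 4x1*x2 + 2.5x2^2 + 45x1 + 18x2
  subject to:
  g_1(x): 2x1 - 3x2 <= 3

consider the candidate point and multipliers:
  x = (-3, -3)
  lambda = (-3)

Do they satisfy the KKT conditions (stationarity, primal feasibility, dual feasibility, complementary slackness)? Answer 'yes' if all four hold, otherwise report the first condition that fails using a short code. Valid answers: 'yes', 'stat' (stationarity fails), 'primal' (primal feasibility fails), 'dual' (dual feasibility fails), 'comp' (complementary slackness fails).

Gradient of f: grad f(x) = Q x + c = (6, -9)
Constraint values g_i(x) = a_i^T x - b_i:
  g_1((-3, -3)) = 0
Stationarity residual: grad f(x) + sum_i lambda_i a_i = (0, 0)
  -> stationarity OK
Primal feasibility (all g_i <= 0): OK
Dual feasibility (all lambda_i >= 0): FAILS
Complementary slackness (lambda_i * g_i(x) = 0 for all i): OK

Verdict: the first failing condition is dual_feasibility -> dual.

dual


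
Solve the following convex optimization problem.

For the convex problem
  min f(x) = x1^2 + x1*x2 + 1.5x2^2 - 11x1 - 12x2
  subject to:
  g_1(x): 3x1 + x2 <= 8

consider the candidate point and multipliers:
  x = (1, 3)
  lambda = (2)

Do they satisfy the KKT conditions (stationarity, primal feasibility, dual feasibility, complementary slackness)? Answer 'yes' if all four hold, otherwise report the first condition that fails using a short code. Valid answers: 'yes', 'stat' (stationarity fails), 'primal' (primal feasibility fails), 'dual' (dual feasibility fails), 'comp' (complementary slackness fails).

Gradient of f: grad f(x) = Q x + c = (-6, -2)
Constraint values g_i(x) = a_i^T x - b_i:
  g_1((1, 3)) = -2
Stationarity residual: grad f(x) + sum_i lambda_i a_i = (0, 0)
  -> stationarity OK
Primal feasibility (all g_i <= 0): OK
Dual feasibility (all lambda_i >= 0): OK
Complementary slackness (lambda_i * g_i(x) = 0 for all i): FAILS

Verdict: the first failing condition is complementary_slackness -> comp.

comp


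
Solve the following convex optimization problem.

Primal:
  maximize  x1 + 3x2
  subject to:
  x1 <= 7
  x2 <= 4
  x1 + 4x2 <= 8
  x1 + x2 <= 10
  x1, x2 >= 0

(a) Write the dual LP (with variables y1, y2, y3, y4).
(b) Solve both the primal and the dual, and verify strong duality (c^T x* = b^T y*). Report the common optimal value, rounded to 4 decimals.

The standard primal-dual pair for 'max c^T x s.t. A x <= b, x >= 0' is:
  Dual:  min b^T y  s.t.  A^T y >= c,  y >= 0.

So the dual LP is:
  minimize  7y1 + 4y2 + 8y3 + 10y4
  subject to:
    y1 + y3 + y4 >= 1
    y2 + 4y3 + y4 >= 3
    y1, y2, y3, y4 >= 0

Solving the primal: x* = (7, 0.25).
  primal value c^T x* = 7.75.
Solving the dual: y* = (0.25, 0, 0.75, 0).
  dual value b^T y* = 7.75.
Strong duality: c^T x* = b^T y*. Confirmed.

7.75


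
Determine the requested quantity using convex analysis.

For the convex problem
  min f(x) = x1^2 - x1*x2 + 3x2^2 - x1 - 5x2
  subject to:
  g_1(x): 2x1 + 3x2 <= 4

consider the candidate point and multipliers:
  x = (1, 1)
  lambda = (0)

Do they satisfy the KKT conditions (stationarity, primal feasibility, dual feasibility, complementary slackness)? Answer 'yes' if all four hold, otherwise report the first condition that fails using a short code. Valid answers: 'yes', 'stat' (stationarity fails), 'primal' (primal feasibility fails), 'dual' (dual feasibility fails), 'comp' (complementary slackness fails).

Gradient of f: grad f(x) = Q x + c = (0, 0)
Constraint values g_i(x) = a_i^T x - b_i:
  g_1((1, 1)) = 1
Stationarity residual: grad f(x) + sum_i lambda_i a_i = (0, 0)
  -> stationarity OK
Primal feasibility (all g_i <= 0): FAILS
Dual feasibility (all lambda_i >= 0): OK
Complementary slackness (lambda_i * g_i(x) = 0 for all i): OK

Verdict: the first failing condition is primal_feasibility -> primal.

primal


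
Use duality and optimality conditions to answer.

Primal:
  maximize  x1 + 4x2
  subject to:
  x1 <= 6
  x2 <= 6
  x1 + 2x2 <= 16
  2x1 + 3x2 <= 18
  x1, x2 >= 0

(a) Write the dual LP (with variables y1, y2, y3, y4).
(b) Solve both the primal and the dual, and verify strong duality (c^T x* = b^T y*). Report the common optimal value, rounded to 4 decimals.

The standard primal-dual pair for 'max c^T x s.t. A x <= b, x >= 0' is:
  Dual:  min b^T y  s.t.  A^T y >= c,  y >= 0.

So the dual LP is:
  minimize  6y1 + 6y2 + 16y3 + 18y4
  subject to:
    y1 + y3 + 2y4 >= 1
    y2 + 2y3 + 3y4 >= 4
    y1, y2, y3, y4 >= 0

Solving the primal: x* = (0, 6).
  primal value c^T x* = 24.
Solving the dual: y* = (0, 2.5, 0, 0.5).
  dual value b^T y* = 24.
Strong duality: c^T x* = b^T y*. Confirmed.

24


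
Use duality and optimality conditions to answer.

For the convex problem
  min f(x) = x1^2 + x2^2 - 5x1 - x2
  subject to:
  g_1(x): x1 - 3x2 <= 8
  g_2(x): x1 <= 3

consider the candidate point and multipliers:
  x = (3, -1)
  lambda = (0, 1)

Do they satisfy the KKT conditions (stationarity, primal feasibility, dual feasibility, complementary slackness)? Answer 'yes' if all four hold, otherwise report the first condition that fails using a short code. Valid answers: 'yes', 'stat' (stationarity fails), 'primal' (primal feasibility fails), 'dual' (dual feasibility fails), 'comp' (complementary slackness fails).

Gradient of f: grad f(x) = Q x + c = (1, -3)
Constraint values g_i(x) = a_i^T x - b_i:
  g_1((3, -1)) = -2
  g_2((3, -1)) = 0
Stationarity residual: grad f(x) + sum_i lambda_i a_i = (2, -3)
  -> stationarity FAILS
Primal feasibility (all g_i <= 0): OK
Dual feasibility (all lambda_i >= 0): OK
Complementary slackness (lambda_i * g_i(x) = 0 for all i): OK

Verdict: the first failing condition is stationarity -> stat.

stat


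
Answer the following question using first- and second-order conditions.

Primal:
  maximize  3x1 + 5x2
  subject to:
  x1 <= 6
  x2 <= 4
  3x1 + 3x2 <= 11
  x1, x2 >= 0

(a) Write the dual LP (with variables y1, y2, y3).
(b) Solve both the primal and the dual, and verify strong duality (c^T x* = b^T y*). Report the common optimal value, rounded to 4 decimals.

The standard primal-dual pair for 'max c^T x s.t. A x <= b, x >= 0' is:
  Dual:  min b^T y  s.t.  A^T y >= c,  y >= 0.

So the dual LP is:
  minimize  6y1 + 4y2 + 11y3
  subject to:
    y1 + 3y3 >= 3
    y2 + 3y3 >= 5
    y1, y2, y3 >= 0

Solving the primal: x* = (0, 3.6667).
  primal value c^T x* = 18.3333.
Solving the dual: y* = (0, 0, 1.6667).
  dual value b^T y* = 18.3333.
Strong duality: c^T x* = b^T y*. Confirmed.

18.3333


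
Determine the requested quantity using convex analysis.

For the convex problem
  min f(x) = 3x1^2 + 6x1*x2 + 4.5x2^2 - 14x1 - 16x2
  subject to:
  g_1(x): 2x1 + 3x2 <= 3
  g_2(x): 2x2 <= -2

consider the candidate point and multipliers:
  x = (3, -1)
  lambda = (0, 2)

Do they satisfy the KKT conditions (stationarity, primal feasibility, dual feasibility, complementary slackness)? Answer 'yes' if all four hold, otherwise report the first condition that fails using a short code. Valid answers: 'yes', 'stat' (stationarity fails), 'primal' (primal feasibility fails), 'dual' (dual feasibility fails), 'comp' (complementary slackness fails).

Gradient of f: grad f(x) = Q x + c = (-2, -7)
Constraint values g_i(x) = a_i^T x - b_i:
  g_1((3, -1)) = 0
  g_2((3, -1)) = 0
Stationarity residual: grad f(x) + sum_i lambda_i a_i = (-2, -3)
  -> stationarity FAILS
Primal feasibility (all g_i <= 0): OK
Dual feasibility (all lambda_i >= 0): OK
Complementary slackness (lambda_i * g_i(x) = 0 for all i): OK

Verdict: the first failing condition is stationarity -> stat.

stat


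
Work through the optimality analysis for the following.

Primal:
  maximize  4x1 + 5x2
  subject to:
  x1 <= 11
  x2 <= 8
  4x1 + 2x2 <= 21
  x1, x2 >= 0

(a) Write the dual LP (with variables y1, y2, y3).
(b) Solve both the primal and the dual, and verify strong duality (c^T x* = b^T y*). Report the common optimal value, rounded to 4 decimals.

The standard primal-dual pair for 'max c^T x s.t. A x <= b, x >= 0' is:
  Dual:  min b^T y  s.t.  A^T y >= c,  y >= 0.

So the dual LP is:
  minimize  11y1 + 8y2 + 21y3
  subject to:
    y1 + 4y3 >= 4
    y2 + 2y3 >= 5
    y1, y2, y3 >= 0

Solving the primal: x* = (1.25, 8).
  primal value c^T x* = 45.
Solving the dual: y* = (0, 3, 1).
  dual value b^T y* = 45.
Strong duality: c^T x* = b^T y*. Confirmed.

45


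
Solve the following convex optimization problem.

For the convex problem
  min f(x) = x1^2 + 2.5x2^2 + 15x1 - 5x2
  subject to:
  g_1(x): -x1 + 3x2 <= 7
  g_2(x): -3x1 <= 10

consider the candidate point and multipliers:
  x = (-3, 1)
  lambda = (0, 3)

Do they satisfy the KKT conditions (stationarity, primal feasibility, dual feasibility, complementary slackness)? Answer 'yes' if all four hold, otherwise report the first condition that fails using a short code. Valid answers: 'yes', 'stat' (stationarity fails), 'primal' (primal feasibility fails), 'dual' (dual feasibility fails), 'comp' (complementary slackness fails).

Gradient of f: grad f(x) = Q x + c = (9, 0)
Constraint values g_i(x) = a_i^T x - b_i:
  g_1((-3, 1)) = -1
  g_2((-3, 1)) = -1
Stationarity residual: grad f(x) + sum_i lambda_i a_i = (0, 0)
  -> stationarity OK
Primal feasibility (all g_i <= 0): OK
Dual feasibility (all lambda_i >= 0): OK
Complementary slackness (lambda_i * g_i(x) = 0 for all i): FAILS

Verdict: the first failing condition is complementary_slackness -> comp.

comp
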